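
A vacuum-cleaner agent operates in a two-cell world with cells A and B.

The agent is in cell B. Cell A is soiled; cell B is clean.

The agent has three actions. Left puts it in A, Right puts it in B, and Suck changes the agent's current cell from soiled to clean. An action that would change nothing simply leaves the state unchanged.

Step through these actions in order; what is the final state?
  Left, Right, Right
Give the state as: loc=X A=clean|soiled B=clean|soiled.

loc=B A=soiled B=clean

Left (#1): loc=A A=soiled B=clean
Right (#2): loc=B A=soiled B=clean
Right (#3): loc=B A=soiled B=clean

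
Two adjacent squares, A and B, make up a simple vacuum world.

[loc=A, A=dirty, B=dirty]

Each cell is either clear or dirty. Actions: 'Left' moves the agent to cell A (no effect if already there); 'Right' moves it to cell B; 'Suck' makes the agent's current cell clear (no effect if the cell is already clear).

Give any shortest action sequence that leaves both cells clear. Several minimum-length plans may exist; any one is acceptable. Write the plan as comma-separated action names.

[1] after Suck: <A|clear|dirty>
[2] after Right: <B|clear|dirty>
[3] after Suck: <B|clear|clear>
min 3: Suck A + move + Suck B

Suck, Right, Suck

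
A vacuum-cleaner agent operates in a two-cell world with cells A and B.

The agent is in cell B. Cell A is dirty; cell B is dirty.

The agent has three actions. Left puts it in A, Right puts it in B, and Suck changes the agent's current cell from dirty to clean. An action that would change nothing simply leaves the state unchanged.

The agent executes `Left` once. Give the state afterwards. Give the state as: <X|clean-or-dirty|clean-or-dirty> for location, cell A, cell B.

<A|dirty|dirty>

start: <B|dirty|dirty>
1. Left → <A|dirty|dirty>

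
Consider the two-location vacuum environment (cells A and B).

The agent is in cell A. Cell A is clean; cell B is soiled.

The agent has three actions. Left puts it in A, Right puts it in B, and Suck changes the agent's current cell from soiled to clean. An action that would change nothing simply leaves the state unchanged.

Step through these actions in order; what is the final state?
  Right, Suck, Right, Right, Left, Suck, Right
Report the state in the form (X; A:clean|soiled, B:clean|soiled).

1) do Right; now (B; A:clean, B:soiled)
2) do Suck; now (B; A:clean, B:clean)
3) do Right; now (B; A:clean, B:clean)
4) do Right; now (B; A:clean, B:clean)
5) do Left; now (A; A:clean, B:clean)
6) do Suck; now (A; A:clean, B:clean)
7) do Right; now (B; A:clean, B:clean)

(B; A:clean, B:clean)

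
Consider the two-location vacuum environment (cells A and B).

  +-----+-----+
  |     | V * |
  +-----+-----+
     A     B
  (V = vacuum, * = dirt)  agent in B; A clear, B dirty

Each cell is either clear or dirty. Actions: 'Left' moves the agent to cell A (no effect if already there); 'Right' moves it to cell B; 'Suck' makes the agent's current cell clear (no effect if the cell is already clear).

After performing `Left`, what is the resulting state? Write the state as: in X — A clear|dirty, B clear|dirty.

in A — A clear, B dirty

start: in B — A clear, B dirty
[1] after Left: in A — A clear, B dirty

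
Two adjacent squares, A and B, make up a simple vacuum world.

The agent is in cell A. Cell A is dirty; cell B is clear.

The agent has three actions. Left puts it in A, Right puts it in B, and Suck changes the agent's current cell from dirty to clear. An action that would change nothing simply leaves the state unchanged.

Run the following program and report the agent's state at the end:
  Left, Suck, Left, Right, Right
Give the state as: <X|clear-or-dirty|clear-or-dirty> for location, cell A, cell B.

<B|clear|clear>

[1] after Left: <A|dirty|clear>
[2] after Suck: <A|clear|clear>
[3] after Left: <A|clear|clear>
[4] after Right: <B|clear|clear>
[5] after Right: <B|clear|clear>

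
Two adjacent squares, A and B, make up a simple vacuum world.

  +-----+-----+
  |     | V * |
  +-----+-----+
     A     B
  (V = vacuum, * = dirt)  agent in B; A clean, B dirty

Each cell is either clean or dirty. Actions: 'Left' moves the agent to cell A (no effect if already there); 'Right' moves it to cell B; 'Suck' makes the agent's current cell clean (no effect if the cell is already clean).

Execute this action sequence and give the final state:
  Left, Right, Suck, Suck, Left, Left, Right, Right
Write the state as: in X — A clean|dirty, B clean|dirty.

in B — A clean, B clean

1) do Left; now in A — A clean, B dirty
2) do Right; now in B — A clean, B dirty
3) do Suck; now in B — A clean, B clean
4) do Suck; now in B — A clean, B clean
5) do Left; now in A — A clean, B clean
6) do Left; now in A — A clean, B clean
7) do Right; now in B — A clean, B clean
8) do Right; now in B — A clean, B clean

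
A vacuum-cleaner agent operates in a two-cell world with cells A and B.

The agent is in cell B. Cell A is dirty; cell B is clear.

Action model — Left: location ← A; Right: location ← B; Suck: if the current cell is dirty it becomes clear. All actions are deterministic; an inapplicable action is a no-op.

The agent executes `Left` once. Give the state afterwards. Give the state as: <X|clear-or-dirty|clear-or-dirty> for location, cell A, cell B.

<A|dirty|clear>

start: <B|dirty|clear>
Left (#1): <A|dirty|clear>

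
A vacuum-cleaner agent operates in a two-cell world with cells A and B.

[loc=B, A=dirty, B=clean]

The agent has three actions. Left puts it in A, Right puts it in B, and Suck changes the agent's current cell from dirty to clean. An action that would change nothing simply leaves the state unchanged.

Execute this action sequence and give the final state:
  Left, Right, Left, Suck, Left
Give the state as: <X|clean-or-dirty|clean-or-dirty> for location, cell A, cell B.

1) do Left; now <A|dirty|clean>
2) do Right; now <B|dirty|clean>
3) do Left; now <A|dirty|clean>
4) do Suck; now <A|clean|clean>
5) do Left; now <A|clean|clean>

<A|clean|clean>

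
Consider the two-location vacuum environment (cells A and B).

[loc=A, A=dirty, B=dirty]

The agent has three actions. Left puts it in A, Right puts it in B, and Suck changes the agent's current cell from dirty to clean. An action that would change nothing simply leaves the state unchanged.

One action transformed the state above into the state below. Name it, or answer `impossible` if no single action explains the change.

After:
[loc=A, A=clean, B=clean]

try  Left: in A — A dirty, B dirty
try Right: in B — A dirty, B dirty
try  Suck: in A — A clean, B dirty
no single action produces the after-state

impossible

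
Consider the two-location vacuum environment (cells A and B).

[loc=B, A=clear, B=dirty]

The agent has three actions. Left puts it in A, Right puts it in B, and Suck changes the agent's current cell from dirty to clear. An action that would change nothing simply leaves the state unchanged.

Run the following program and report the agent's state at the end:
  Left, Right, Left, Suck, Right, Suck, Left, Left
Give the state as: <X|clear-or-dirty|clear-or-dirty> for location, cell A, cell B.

<A|clear|clear>

t=1 Left ⇒ <A|clear|dirty>
t=2 Right ⇒ <B|clear|dirty>
t=3 Left ⇒ <A|clear|dirty>
t=4 Suck ⇒ <A|clear|dirty>
t=5 Right ⇒ <B|clear|dirty>
t=6 Suck ⇒ <B|clear|clear>
t=7 Left ⇒ <A|clear|clear>
t=8 Left ⇒ <A|clear|clear>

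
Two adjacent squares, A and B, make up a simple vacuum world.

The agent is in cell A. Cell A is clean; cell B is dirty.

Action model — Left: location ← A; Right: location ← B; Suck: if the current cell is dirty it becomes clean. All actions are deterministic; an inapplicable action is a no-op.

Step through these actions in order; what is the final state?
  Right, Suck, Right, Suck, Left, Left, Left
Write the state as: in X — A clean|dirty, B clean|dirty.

1) do Right; now in B — A clean, B dirty
2) do Suck; now in B — A clean, B clean
3) do Right; now in B — A clean, B clean
4) do Suck; now in B — A clean, B clean
5) do Left; now in A — A clean, B clean
6) do Left; now in A — A clean, B clean
7) do Left; now in A — A clean, B clean

in A — A clean, B clean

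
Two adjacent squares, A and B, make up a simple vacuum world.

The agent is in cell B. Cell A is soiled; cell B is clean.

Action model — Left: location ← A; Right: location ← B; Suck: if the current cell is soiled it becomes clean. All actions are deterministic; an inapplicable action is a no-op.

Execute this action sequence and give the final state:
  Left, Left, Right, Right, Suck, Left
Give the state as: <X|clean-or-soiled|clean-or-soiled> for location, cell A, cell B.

<A|soiled|clean>

Left (#1): <A|soiled|clean>
Left (#2): <A|soiled|clean>
Right (#3): <B|soiled|clean>
Right (#4): <B|soiled|clean>
Suck (#5): <B|soiled|clean>
Left (#6): <A|soiled|clean>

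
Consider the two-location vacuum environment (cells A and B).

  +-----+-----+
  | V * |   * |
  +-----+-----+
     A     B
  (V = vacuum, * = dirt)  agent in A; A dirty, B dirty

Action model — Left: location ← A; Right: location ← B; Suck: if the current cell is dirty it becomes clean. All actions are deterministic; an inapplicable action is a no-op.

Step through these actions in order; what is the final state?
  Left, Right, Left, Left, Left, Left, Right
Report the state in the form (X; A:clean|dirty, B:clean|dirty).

(B; A:dirty, B:dirty)

t=1 Left ⇒ (A; A:dirty, B:dirty)
t=2 Right ⇒ (B; A:dirty, B:dirty)
t=3 Left ⇒ (A; A:dirty, B:dirty)
t=4 Left ⇒ (A; A:dirty, B:dirty)
t=5 Left ⇒ (A; A:dirty, B:dirty)
t=6 Left ⇒ (A; A:dirty, B:dirty)
t=7 Right ⇒ (B; A:dirty, B:dirty)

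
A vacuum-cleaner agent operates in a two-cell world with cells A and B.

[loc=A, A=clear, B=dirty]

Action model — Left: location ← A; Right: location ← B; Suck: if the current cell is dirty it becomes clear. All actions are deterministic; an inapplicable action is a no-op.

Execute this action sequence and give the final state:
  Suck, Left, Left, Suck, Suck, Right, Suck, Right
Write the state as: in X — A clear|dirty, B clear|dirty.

1. Suck → in A — A clear, B dirty
2. Left → in A — A clear, B dirty
3. Left → in A — A clear, B dirty
4. Suck → in A — A clear, B dirty
5. Suck → in A — A clear, B dirty
6. Right → in B — A clear, B dirty
7. Suck → in B — A clear, B clear
8. Right → in B — A clear, B clear

in B — A clear, B clear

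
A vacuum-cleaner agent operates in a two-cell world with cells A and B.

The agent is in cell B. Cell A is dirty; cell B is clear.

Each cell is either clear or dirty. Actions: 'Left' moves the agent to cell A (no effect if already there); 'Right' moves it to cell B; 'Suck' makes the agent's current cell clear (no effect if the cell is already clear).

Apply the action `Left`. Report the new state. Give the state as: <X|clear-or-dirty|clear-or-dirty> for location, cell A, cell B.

start: <B|dirty|clear>
Left (#1): <A|dirty|clear>

<A|dirty|clear>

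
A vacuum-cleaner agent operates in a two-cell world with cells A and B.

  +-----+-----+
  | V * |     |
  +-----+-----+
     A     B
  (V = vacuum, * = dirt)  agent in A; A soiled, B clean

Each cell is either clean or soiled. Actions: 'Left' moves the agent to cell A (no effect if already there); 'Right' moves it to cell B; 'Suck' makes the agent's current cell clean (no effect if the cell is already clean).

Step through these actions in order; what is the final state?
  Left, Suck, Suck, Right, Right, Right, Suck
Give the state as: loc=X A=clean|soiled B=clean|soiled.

[1] after Left: loc=A A=soiled B=clean
[2] after Suck: loc=A A=clean B=clean
[3] after Suck: loc=A A=clean B=clean
[4] after Right: loc=B A=clean B=clean
[5] after Right: loc=B A=clean B=clean
[6] after Right: loc=B A=clean B=clean
[7] after Suck: loc=B A=clean B=clean

loc=B A=clean B=clean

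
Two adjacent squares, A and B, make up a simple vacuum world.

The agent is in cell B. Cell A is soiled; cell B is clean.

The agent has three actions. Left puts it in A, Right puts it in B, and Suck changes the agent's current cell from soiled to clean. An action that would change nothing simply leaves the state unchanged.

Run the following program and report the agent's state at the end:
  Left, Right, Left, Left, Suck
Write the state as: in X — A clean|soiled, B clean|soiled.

in A — A clean, B clean

1. Left → in A — A soiled, B clean
2. Right → in B — A soiled, B clean
3. Left → in A — A soiled, B clean
4. Left → in A — A soiled, B clean
5. Suck → in A — A clean, B clean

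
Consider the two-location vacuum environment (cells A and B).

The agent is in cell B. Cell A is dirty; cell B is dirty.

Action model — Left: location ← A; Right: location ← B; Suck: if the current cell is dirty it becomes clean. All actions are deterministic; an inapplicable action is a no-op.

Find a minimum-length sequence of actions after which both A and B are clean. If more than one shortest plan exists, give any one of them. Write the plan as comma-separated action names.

step 1/3 (Suck): <B|dirty|clean>
step 2/3 (Left): <A|dirty|clean>
step 3/3 (Suck): <A|clean|clean>
min 3: Suck B + move + Suck A

Suck, Left, Suck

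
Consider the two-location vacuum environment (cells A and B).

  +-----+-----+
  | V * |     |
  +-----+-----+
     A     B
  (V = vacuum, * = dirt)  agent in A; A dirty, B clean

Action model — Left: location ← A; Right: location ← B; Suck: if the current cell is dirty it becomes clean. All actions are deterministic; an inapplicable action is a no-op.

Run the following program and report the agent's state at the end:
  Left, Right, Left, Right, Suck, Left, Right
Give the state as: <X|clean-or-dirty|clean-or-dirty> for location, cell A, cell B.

1. Left → <A|dirty|clean>
2. Right → <B|dirty|clean>
3. Left → <A|dirty|clean>
4. Right → <B|dirty|clean>
5. Suck → <B|dirty|clean>
6. Left → <A|dirty|clean>
7. Right → <B|dirty|clean>

<B|dirty|clean>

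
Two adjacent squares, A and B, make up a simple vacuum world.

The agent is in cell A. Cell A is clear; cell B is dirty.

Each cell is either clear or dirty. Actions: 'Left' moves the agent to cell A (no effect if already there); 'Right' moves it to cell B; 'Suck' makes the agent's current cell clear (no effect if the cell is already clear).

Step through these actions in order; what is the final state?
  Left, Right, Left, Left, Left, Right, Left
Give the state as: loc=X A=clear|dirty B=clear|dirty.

1) do Left; now loc=A A=clear B=dirty
2) do Right; now loc=B A=clear B=dirty
3) do Left; now loc=A A=clear B=dirty
4) do Left; now loc=A A=clear B=dirty
5) do Left; now loc=A A=clear B=dirty
6) do Right; now loc=B A=clear B=dirty
7) do Left; now loc=A A=clear B=dirty

loc=A A=clear B=dirty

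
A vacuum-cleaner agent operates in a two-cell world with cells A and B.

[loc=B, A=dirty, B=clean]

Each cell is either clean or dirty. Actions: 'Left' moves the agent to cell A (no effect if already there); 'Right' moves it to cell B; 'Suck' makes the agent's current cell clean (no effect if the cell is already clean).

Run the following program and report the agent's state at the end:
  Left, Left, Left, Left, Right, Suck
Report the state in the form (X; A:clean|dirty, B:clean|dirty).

t=1 Left ⇒ (A; A:dirty, B:clean)
t=2 Left ⇒ (A; A:dirty, B:clean)
t=3 Left ⇒ (A; A:dirty, B:clean)
t=4 Left ⇒ (A; A:dirty, B:clean)
t=5 Right ⇒ (B; A:dirty, B:clean)
t=6 Suck ⇒ (B; A:dirty, B:clean)

(B; A:dirty, B:clean)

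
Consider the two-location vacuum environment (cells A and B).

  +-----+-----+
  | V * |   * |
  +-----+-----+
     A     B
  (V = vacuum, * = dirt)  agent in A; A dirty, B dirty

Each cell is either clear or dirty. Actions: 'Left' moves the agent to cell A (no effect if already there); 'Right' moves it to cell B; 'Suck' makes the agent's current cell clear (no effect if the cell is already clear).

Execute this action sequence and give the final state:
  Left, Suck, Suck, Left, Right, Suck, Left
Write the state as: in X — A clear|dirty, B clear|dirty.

t=1 Left ⇒ in A — A dirty, B dirty
t=2 Suck ⇒ in A — A clear, B dirty
t=3 Suck ⇒ in A — A clear, B dirty
t=4 Left ⇒ in A — A clear, B dirty
t=5 Right ⇒ in B — A clear, B dirty
t=6 Suck ⇒ in B — A clear, B clear
t=7 Left ⇒ in A — A clear, B clear

in A — A clear, B clear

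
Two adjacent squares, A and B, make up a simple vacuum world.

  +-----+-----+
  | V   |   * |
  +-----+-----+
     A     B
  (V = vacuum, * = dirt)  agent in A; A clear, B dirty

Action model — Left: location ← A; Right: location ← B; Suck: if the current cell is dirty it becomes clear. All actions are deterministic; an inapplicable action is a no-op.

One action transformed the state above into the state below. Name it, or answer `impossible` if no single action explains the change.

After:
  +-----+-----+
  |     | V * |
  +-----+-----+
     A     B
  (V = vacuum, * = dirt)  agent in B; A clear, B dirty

try  Left: <A|clear|dirty>
try Right: <B|clear|dirty>  ← match
try  Suck: <A|clear|dirty>

Right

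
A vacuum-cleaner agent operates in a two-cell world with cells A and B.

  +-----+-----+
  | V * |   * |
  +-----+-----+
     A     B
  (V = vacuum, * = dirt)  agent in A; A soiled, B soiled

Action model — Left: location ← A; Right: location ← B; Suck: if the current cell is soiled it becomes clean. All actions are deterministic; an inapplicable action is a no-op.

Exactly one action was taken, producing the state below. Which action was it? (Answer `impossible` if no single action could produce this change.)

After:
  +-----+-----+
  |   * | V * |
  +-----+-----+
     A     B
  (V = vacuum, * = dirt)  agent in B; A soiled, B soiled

Right

try  Left: loc=A A=soiled B=soiled
try Right: loc=B A=soiled B=soiled  ← match
try  Suck: loc=A A=clean B=soiled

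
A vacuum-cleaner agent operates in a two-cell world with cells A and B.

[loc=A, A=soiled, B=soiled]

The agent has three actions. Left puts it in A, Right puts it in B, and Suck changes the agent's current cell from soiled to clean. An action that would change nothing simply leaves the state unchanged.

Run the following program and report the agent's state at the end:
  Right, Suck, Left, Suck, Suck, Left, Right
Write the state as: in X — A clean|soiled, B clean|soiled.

Right (#1): in B — A soiled, B soiled
Suck (#2): in B — A soiled, B clean
Left (#3): in A — A soiled, B clean
Suck (#4): in A — A clean, B clean
Suck (#5): in A — A clean, B clean
Left (#6): in A — A clean, B clean
Right (#7): in B — A clean, B clean

in B — A clean, B clean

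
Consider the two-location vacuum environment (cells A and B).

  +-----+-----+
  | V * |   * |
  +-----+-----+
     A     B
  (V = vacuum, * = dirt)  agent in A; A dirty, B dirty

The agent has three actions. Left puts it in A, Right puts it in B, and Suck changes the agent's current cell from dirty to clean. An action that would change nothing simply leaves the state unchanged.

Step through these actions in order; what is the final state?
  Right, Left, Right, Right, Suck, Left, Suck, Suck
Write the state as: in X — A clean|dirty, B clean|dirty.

in A — A clean, B clean

t=1 Right ⇒ in B — A dirty, B dirty
t=2 Left ⇒ in A — A dirty, B dirty
t=3 Right ⇒ in B — A dirty, B dirty
t=4 Right ⇒ in B — A dirty, B dirty
t=5 Suck ⇒ in B — A dirty, B clean
t=6 Left ⇒ in A — A dirty, B clean
t=7 Suck ⇒ in A — A clean, B clean
t=8 Suck ⇒ in A — A clean, B clean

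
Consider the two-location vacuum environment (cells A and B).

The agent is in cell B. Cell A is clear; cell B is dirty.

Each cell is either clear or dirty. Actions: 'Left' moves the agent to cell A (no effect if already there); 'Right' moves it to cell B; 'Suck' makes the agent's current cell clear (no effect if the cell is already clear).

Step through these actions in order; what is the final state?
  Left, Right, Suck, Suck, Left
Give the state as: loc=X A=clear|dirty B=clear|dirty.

step 1/5 (Left): loc=A A=clear B=dirty
step 2/5 (Right): loc=B A=clear B=dirty
step 3/5 (Suck): loc=B A=clear B=clear
step 4/5 (Suck): loc=B A=clear B=clear
step 5/5 (Left): loc=A A=clear B=clear

loc=A A=clear B=clear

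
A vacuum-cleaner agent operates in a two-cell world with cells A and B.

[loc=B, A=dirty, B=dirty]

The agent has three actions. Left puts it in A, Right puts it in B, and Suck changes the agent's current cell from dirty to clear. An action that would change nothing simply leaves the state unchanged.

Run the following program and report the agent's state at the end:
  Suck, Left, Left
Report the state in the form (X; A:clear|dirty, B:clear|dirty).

(A; A:dirty, B:clear)

step 1/3 (Suck): (B; A:dirty, B:clear)
step 2/3 (Left): (A; A:dirty, B:clear)
step 3/3 (Left): (A; A:dirty, B:clear)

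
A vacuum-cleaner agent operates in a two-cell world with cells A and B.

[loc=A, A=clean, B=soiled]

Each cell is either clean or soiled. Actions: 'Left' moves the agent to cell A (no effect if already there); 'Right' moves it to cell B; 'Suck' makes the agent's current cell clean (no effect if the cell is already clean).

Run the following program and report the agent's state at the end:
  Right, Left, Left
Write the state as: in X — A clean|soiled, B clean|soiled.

in A — A clean, B soiled

1) do Right; now in B — A clean, B soiled
2) do Left; now in A — A clean, B soiled
3) do Left; now in A — A clean, B soiled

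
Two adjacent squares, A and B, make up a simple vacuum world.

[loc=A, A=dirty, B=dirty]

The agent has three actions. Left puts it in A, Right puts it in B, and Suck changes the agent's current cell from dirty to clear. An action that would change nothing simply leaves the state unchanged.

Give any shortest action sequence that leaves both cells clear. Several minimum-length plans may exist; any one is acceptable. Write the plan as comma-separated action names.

Suck (#1): (A; A:clear, B:dirty)
Right (#2): (B; A:clear, B:dirty)
Suck (#3): (B; A:clear, B:clear)
min 3: Suck A + move + Suck B

Suck, Right, Suck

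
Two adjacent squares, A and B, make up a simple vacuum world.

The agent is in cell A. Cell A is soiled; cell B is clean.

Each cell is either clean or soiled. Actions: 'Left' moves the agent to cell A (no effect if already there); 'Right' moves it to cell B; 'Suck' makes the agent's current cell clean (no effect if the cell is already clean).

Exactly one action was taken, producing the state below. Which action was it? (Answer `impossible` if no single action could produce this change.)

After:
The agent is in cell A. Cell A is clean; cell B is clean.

try  Left: loc=A A=soiled B=clean
try Right: loc=B A=soiled B=clean
try  Suck: loc=A A=clean B=clean  ← match

Suck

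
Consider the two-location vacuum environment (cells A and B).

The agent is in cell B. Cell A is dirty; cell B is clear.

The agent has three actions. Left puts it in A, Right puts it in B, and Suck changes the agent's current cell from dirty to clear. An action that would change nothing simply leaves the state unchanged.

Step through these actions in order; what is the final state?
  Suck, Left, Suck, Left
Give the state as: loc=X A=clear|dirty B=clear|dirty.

loc=A A=clear B=clear

step 1/4 (Suck): loc=B A=dirty B=clear
step 2/4 (Left): loc=A A=dirty B=clear
step 3/4 (Suck): loc=A A=clear B=clear
step 4/4 (Left): loc=A A=clear B=clear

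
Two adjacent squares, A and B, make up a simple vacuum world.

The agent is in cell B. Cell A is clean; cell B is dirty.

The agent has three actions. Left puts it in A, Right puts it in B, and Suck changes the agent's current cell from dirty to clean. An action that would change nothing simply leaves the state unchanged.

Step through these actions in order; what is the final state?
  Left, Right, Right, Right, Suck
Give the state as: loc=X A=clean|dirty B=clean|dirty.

loc=B A=clean B=clean

[1] after Left: loc=A A=clean B=dirty
[2] after Right: loc=B A=clean B=dirty
[3] after Right: loc=B A=clean B=dirty
[4] after Right: loc=B A=clean B=dirty
[5] after Suck: loc=B A=clean B=clean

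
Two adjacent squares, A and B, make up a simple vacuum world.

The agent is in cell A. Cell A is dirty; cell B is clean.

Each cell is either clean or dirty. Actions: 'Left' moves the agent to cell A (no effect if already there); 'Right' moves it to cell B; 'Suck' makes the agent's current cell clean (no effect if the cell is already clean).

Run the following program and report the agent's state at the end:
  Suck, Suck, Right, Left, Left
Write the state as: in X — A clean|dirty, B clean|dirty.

Suck (#1): in A — A clean, B clean
Suck (#2): in A — A clean, B clean
Right (#3): in B — A clean, B clean
Left (#4): in A — A clean, B clean
Left (#5): in A — A clean, B clean

in A — A clean, B clean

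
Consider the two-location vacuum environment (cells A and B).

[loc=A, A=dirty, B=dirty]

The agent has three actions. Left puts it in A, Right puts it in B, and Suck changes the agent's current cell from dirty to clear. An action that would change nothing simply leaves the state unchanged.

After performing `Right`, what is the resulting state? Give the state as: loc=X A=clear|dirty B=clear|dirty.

start: loc=A A=dirty B=dirty
1) do Right; now loc=B A=dirty B=dirty

loc=B A=dirty B=dirty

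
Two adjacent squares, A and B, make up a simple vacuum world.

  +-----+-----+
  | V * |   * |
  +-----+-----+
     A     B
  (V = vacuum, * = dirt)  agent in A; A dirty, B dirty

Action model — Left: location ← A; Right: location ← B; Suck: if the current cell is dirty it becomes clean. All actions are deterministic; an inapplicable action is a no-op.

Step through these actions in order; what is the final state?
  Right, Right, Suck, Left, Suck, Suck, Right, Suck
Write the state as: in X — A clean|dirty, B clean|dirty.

1. Right → in B — A dirty, B dirty
2. Right → in B — A dirty, B dirty
3. Suck → in B — A dirty, B clean
4. Left → in A — A dirty, B clean
5. Suck → in A — A clean, B clean
6. Suck → in A — A clean, B clean
7. Right → in B — A clean, B clean
8. Suck → in B — A clean, B clean

in B — A clean, B clean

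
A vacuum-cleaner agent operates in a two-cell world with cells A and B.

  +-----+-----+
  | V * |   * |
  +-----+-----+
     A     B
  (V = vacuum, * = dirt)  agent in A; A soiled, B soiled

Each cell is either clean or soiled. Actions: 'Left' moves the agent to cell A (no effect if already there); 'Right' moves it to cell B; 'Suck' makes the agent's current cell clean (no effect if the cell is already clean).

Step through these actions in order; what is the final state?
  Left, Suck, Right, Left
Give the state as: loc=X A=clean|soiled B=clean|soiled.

loc=A A=clean B=soiled

Left (#1): loc=A A=soiled B=soiled
Suck (#2): loc=A A=clean B=soiled
Right (#3): loc=B A=clean B=soiled
Left (#4): loc=A A=clean B=soiled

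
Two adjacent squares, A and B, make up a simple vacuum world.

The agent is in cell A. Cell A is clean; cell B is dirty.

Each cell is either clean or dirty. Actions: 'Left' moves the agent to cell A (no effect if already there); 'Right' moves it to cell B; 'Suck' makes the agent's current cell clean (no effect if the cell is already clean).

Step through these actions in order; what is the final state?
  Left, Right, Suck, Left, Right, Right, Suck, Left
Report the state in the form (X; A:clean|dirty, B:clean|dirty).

1. Left → (A; A:clean, B:dirty)
2. Right → (B; A:clean, B:dirty)
3. Suck → (B; A:clean, B:clean)
4. Left → (A; A:clean, B:clean)
5. Right → (B; A:clean, B:clean)
6. Right → (B; A:clean, B:clean)
7. Suck → (B; A:clean, B:clean)
8. Left → (A; A:clean, B:clean)

(A; A:clean, B:clean)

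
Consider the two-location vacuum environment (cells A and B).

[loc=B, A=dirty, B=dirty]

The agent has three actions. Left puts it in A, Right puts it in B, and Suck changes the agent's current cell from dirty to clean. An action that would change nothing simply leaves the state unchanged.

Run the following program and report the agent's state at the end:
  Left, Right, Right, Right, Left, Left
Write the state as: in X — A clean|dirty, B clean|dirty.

in A — A dirty, B dirty

1. Left → in A — A dirty, B dirty
2. Right → in B — A dirty, B dirty
3. Right → in B — A dirty, B dirty
4. Right → in B — A dirty, B dirty
5. Left → in A — A dirty, B dirty
6. Left → in A — A dirty, B dirty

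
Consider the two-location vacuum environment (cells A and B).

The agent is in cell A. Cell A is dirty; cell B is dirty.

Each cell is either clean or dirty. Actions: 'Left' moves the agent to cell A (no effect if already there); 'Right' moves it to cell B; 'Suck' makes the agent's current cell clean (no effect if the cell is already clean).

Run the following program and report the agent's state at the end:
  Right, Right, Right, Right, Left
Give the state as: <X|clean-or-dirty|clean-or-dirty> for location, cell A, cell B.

<A|dirty|dirty>

[1] after Right: <B|dirty|dirty>
[2] after Right: <B|dirty|dirty>
[3] after Right: <B|dirty|dirty>
[4] after Right: <B|dirty|dirty>
[5] after Left: <A|dirty|dirty>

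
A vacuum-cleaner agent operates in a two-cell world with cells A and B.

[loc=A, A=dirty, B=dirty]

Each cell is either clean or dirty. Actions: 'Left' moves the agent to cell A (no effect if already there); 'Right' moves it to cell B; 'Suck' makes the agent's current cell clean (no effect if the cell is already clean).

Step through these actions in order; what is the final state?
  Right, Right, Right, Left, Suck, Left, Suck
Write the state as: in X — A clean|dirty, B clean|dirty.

in A — A clean, B dirty

[1] after Right: in B — A dirty, B dirty
[2] after Right: in B — A dirty, B dirty
[3] after Right: in B — A dirty, B dirty
[4] after Left: in A — A dirty, B dirty
[5] after Suck: in A — A clean, B dirty
[6] after Left: in A — A clean, B dirty
[7] after Suck: in A — A clean, B dirty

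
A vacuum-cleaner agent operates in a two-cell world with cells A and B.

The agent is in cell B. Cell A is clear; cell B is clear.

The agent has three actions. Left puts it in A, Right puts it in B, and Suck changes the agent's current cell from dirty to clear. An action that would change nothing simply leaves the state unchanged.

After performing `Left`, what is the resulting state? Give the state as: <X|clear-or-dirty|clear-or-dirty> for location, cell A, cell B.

<A|clear|clear>

start: <B|clear|clear>
[1] after Left: <A|clear|clear>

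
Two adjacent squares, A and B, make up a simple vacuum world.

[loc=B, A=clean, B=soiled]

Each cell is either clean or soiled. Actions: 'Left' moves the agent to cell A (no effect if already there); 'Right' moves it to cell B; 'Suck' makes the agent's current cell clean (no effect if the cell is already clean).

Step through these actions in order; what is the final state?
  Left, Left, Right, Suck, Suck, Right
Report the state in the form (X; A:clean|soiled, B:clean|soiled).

step 1/6 (Left): (A; A:clean, B:soiled)
step 2/6 (Left): (A; A:clean, B:soiled)
step 3/6 (Right): (B; A:clean, B:soiled)
step 4/6 (Suck): (B; A:clean, B:clean)
step 5/6 (Suck): (B; A:clean, B:clean)
step 6/6 (Right): (B; A:clean, B:clean)

(B; A:clean, B:clean)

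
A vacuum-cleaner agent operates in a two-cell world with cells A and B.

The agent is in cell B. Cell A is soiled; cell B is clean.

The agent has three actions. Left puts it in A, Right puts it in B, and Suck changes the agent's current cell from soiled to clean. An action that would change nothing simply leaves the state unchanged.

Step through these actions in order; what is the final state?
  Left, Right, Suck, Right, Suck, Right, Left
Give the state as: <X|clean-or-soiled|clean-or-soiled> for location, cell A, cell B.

<A|soiled|clean>

step 1/7 (Left): <A|soiled|clean>
step 2/7 (Right): <B|soiled|clean>
step 3/7 (Suck): <B|soiled|clean>
step 4/7 (Right): <B|soiled|clean>
step 5/7 (Suck): <B|soiled|clean>
step 6/7 (Right): <B|soiled|clean>
step 7/7 (Left): <A|soiled|clean>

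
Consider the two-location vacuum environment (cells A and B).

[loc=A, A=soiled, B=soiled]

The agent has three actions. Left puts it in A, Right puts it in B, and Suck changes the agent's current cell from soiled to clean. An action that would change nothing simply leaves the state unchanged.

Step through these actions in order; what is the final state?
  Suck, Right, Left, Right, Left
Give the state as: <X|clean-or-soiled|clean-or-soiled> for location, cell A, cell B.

<A|clean|soiled>

1. Suck → <A|clean|soiled>
2. Right → <B|clean|soiled>
3. Left → <A|clean|soiled>
4. Right → <B|clean|soiled>
5. Left → <A|clean|soiled>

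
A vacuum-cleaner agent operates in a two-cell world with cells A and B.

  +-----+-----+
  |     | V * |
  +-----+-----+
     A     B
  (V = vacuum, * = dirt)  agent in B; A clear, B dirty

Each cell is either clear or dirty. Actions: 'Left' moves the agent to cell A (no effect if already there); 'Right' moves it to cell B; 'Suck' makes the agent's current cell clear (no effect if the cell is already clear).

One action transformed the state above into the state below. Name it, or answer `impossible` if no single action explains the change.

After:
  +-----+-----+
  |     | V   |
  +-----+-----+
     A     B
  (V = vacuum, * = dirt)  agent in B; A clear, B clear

Suck

try  Left: loc=A A=clear B=dirty
try Right: loc=B A=clear B=dirty
try  Suck: loc=B A=clear B=clear  ← match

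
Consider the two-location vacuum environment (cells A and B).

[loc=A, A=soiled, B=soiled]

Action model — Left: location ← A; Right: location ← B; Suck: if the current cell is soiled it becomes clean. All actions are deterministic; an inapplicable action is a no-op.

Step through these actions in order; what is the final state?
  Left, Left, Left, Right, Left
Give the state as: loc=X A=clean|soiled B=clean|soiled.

1. Left → loc=A A=soiled B=soiled
2. Left → loc=A A=soiled B=soiled
3. Left → loc=A A=soiled B=soiled
4. Right → loc=B A=soiled B=soiled
5. Left → loc=A A=soiled B=soiled

loc=A A=soiled B=soiled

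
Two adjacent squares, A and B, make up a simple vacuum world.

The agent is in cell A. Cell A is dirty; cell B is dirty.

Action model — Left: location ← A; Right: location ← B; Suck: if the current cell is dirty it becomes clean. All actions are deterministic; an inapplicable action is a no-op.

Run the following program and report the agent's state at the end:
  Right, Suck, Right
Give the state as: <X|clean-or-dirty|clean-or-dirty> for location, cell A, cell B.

Right (#1): <B|dirty|dirty>
Suck (#2): <B|dirty|clean>
Right (#3): <B|dirty|clean>

<B|dirty|clean>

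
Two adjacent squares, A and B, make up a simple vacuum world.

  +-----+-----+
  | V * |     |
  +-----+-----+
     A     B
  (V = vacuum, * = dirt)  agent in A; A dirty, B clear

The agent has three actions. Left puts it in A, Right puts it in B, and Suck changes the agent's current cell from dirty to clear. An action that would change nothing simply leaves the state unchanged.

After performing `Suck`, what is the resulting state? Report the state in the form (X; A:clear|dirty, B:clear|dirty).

start: (A; A:dirty, B:clear)
t=1 Suck ⇒ (A; A:clear, B:clear)

(A; A:clear, B:clear)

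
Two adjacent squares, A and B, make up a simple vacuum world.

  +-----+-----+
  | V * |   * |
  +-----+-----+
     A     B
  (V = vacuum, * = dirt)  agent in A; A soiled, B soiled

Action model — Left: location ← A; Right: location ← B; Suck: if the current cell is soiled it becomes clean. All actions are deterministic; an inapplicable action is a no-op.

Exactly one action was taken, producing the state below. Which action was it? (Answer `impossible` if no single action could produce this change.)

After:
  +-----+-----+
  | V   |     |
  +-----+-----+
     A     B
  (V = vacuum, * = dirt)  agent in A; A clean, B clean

try  Left: (A; A:soiled, B:soiled)
try Right: (B; A:soiled, B:soiled)
try  Suck: (A; A:clean, B:soiled)
no single action produces the after-state

impossible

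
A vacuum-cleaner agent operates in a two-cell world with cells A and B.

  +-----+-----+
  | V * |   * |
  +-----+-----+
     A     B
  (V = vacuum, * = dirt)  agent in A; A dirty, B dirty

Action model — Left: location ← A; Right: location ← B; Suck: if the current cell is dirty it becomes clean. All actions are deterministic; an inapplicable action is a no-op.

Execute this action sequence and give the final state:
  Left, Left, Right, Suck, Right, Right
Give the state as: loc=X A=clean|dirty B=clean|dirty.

1) do Left; now loc=A A=dirty B=dirty
2) do Left; now loc=A A=dirty B=dirty
3) do Right; now loc=B A=dirty B=dirty
4) do Suck; now loc=B A=dirty B=clean
5) do Right; now loc=B A=dirty B=clean
6) do Right; now loc=B A=dirty B=clean

loc=B A=dirty B=clean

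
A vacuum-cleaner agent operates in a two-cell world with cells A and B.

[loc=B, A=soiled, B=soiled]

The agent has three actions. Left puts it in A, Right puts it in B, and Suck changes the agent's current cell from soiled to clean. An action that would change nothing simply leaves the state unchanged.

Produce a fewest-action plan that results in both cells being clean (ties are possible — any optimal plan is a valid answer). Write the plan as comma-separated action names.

Suck, Left, Suck

[1] after Suck: loc=B A=soiled B=clean
[2] after Left: loc=A A=soiled B=clean
[3] after Suck: loc=A A=clean B=clean
min 3: Suck B + move + Suck A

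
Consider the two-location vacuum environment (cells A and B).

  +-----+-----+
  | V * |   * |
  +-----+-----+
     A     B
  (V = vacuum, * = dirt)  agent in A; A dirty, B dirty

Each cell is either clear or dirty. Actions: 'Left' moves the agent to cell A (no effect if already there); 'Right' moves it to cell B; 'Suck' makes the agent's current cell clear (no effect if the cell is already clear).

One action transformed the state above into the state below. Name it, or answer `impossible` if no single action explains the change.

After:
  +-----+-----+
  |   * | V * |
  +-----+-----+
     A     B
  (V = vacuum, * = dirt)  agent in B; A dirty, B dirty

Right

try  Left: <A|dirty|dirty>
try Right: <B|dirty|dirty>  ← match
try  Suck: <A|clear|dirty>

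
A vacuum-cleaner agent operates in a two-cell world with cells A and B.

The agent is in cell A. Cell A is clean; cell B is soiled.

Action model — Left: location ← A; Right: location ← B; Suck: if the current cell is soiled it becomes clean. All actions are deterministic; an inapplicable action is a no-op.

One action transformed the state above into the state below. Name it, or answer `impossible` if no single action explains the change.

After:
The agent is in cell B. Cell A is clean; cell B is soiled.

Right

try  Left: (A; A:clean, B:soiled)
try Right: (B; A:clean, B:soiled)  ← match
try  Suck: (A; A:clean, B:soiled)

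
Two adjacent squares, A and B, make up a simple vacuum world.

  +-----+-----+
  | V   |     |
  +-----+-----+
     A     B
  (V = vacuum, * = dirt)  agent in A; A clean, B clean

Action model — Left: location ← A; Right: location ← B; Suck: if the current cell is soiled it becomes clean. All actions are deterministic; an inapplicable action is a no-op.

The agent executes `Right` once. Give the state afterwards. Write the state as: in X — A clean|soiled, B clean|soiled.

in B — A clean, B clean

start: in A — A clean, B clean
[1] after Right: in B — A clean, B clean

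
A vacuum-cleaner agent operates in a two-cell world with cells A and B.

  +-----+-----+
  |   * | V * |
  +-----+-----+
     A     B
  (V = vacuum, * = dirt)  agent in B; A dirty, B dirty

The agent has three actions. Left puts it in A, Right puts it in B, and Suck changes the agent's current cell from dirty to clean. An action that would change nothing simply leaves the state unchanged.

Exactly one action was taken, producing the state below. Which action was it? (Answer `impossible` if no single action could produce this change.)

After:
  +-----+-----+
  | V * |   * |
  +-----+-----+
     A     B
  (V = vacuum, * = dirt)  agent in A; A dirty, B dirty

Left

try  Left: (A; A:dirty, B:dirty)  ← match
try Right: (B; A:dirty, B:dirty)
try  Suck: (B; A:dirty, B:clean)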